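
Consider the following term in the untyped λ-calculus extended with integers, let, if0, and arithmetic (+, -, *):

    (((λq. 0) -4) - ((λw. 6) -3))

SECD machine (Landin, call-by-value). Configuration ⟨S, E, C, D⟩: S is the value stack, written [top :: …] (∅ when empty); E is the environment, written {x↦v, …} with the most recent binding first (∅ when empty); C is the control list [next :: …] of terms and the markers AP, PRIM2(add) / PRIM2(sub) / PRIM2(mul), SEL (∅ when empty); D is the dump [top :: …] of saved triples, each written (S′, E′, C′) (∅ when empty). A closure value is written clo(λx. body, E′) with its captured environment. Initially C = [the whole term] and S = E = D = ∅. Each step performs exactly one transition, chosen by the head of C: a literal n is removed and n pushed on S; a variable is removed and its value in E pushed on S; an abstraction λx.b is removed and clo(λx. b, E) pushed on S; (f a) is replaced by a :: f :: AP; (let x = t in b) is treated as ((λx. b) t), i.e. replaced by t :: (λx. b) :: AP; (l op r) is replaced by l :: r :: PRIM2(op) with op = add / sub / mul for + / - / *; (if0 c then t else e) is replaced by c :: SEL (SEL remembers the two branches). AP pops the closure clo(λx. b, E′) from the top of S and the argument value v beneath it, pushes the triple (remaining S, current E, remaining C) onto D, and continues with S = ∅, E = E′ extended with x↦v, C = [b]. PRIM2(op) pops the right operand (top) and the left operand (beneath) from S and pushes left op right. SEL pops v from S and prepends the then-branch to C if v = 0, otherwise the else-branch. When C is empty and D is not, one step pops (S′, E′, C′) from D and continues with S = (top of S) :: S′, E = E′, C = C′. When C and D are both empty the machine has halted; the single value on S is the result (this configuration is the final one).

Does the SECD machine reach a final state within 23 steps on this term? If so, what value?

Answer: -6

Derivation:
step 0: [S=∅ | E=∅ | C=[(((λq. 0) -4) - ((λw. 6) -3))] | D=∅]
step 1: [S=∅ | E=∅ | C=[((λq. 0) -4) :: ((λw. 6) -3) :: PRIM2(sub)] | D=∅]
step 2: [S=∅ | E=∅ | C=[-4 :: (λq. 0) :: AP :: ((λw. 6) -3) :: PRIM2(sub)] | D=∅]
step 3: [S=[-4] | E=∅ | C=[(λq. 0) :: AP :: ((λw. 6) -3) :: PRIM2(sub)] | D=∅]
step 4: [S=[clo(λq. 0, ∅) :: -4] | E=∅ | C=[AP :: ((λw. 6) -3) :: PRIM2(sub)] | D=∅]
step 5: [S=∅ | E={q↦-4} | C=[0] | D=[(∅, ∅, [((λw. 6) -3) :: PRIM2(sub)])]]
step 6: [S=[0] | E={q↦-4} | C=∅ | D=[(∅, ∅, [((λw. 6) -3) :: PRIM2(sub)])]]
step 7: [S=[0] | E=∅ | C=[((λw. 6) -3) :: PRIM2(sub)] | D=∅]
step 8: [S=[0] | E=∅ | C=[-3 :: (λw. 6) :: AP :: PRIM2(sub)] | D=∅]
step 9: [S=[-3 :: 0] | E=∅ | C=[(λw. 6) :: AP :: PRIM2(sub)] | D=∅]
step 10: [S=[clo(λw. 6, ∅) :: -3 :: 0] | E=∅ | C=[AP :: PRIM2(sub)] | D=∅]
step 11: [S=∅ | E={w↦-3} | C=[6] | D=[([0], ∅, [PRIM2(sub)])]]
step 12: [S=[6] | E={w↦-3} | C=∅ | D=[([0], ∅, [PRIM2(sub)])]]
step 13: [S=[6 :: 0] | E=∅ | C=[PRIM2(sub)] | D=∅]
step 14: [S=[-6] | E=∅ | C=∅ | D=∅]
→ final value -6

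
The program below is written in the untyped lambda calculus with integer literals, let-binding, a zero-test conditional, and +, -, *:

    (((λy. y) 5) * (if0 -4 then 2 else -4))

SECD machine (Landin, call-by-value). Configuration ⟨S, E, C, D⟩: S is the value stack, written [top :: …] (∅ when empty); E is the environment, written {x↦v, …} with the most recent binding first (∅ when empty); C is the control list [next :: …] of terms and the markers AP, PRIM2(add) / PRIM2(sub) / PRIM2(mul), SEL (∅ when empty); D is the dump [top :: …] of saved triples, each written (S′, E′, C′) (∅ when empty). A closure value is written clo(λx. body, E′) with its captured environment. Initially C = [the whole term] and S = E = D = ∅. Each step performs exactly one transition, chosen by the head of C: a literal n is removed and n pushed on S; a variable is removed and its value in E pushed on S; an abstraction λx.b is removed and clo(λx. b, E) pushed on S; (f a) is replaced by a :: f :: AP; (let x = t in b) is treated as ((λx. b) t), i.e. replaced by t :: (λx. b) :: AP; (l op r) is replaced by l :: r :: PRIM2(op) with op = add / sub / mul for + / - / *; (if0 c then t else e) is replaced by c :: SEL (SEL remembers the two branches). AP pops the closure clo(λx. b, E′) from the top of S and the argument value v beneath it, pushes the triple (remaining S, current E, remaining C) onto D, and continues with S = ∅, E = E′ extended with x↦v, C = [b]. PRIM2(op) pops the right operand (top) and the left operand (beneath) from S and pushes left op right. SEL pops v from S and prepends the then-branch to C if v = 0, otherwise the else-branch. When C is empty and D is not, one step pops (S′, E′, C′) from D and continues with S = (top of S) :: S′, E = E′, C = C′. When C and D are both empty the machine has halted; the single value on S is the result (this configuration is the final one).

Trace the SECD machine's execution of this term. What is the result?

t=0: ⟨S=∅; E=∅; C=[(((λy. y) 5) * (if0 -4 then 2 else -4))]; D=∅⟩
t=1: ⟨S=∅; E=∅; C=[((λy. y) 5) :: (if0 -4 then 2 else -4) :: PRIM2(mul)]; D=∅⟩
t=2: ⟨S=∅; E=∅; C=[5 :: (λy. y) :: AP :: (if0 -4 then 2 else -4) :: PRIM2(mul)]; D=∅⟩
t=3: ⟨S=[5]; E=∅; C=[(λy. y) :: AP :: (if0 -4 then 2 else -4) :: PRIM2(mul)]; D=∅⟩
t=4: ⟨S=[clo(λy. y, ∅) :: 5]; E=∅; C=[AP :: (if0 -4 then 2 else -4) :: PRIM2(mul)]; D=∅⟩
t=5: ⟨S=∅; E={y↦5}; C=[y]; D=[(∅, ∅, [(if0 -4 then 2 else -4) :: PRIM2(mul)])]⟩
t=6: ⟨S=[5]; E={y↦5}; C=∅; D=[(∅, ∅, [(if0 -4 then 2 else -4) :: PRIM2(mul)])]⟩
t=7: ⟨S=[5]; E=∅; C=[(if0 -4 then 2 else -4) :: PRIM2(mul)]; D=∅⟩
t=8: ⟨S=[5]; E=∅; C=[-4 :: SEL :: PRIM2(mul)]; D=∅⟩
t=9: ⟨S=[-4 :: 5]; E=∅; C=[SEL :: PRIM2(mul)]; D=∅⟩
t=10: ⟨S=[5]; E=∅; C=[-4 :: PRIM2(mul)]; D=∅⟩
t=11: ⟨S=[-4 :: 5]; E=∅; C=[PRIM2(mul)]; D=∅⟩
t=12: ⟨S=[-20]; E=∅; C=∅; D=∅⟩
→ final value -20

Answer: -20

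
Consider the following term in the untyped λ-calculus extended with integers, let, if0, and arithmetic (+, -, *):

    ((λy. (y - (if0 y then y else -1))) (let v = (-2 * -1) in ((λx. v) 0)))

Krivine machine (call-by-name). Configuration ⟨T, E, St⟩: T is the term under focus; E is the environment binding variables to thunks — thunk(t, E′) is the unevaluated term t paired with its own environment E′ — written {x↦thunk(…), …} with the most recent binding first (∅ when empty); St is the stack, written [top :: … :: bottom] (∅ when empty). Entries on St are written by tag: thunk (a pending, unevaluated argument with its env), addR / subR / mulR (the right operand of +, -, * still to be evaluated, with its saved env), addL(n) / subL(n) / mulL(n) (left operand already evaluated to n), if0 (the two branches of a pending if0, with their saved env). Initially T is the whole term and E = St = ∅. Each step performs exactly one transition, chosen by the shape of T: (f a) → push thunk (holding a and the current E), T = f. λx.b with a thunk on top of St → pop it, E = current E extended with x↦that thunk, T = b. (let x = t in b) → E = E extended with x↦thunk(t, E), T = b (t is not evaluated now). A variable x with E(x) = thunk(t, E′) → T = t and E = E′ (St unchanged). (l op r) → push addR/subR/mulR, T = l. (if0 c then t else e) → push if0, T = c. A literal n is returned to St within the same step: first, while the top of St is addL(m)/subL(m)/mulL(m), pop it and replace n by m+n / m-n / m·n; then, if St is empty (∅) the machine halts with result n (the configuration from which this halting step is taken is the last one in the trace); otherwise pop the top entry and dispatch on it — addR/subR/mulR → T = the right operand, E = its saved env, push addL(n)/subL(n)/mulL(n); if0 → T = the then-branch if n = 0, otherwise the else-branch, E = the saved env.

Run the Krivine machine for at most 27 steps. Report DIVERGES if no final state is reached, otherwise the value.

Answer: 3

Execution trace:
[0] [T=((λy. (y - (if0 y then y else -1))) (let v = (-2 * -1) in ((λx. v) 0))) | E=∅ | St=∅]
[1] [T=(λy. (y - (if0 y then y else -1))) | E=∅ | St=[thunk]]
[2] [T=(y - (if0 y then y else -1)) | E={y↦thunk((let v = (-2 * -1) in ((λx. v) 0)), ∅)} | St=∅]
[3] [T=y | E={y↦thunk((let v = (-2 * -1) in ((λx. v) 0)), ∅)} | St=[subR]]
[4] [T=(let v = (-2 * -1) in ((λx. v) 0)) | E=∅ | St=[subR]]
[5] [T=((λx. v) 0) | E={v↦thunk((-2 * -1), ∅)} | St=[subR]]
[6] [T=(λx. v) | E={v↦thunk((-2 * -1), ∅)} | St=[thunk :: subR]]
[7] [T=v | E={x↦thunk(0, {v↦thunk((-2 * -1), ∅)}), v↦thunk((-2 * -1), ∅)} | St=[subR]]
[8] [T=(-2 * -1) | E=∅ | St=[subR]]
[9] [T=-2 | E=∅ | St=[mulR :: subR]]
[10] [T=-1 | E=∅ | St=[mulL(-2) :: subR]]
[11] [T=(if0 y then y else -1) | E={y↦thunk((let v = (-2 * -1) in ((λx. v) 0)), ∅)} | St=[subL(2)]]
[12] [T=y | E={y↦thunk((let v = (-2 * -1) in ((λx. v) 0)), ∅)} | St=[if0 :: subL(2)]]
[13] [T=(let v = (-2 * -1) in ((λx. v) 0)) | E=∅ | St=[if0 :: subL(2)]]
[14] [T=((λx. v) 0) | E={v↦thunk((-2 * -1), ∅)} | St=[if0 :: subL(2)]]
[15] [T=(λx. v) | E={v↦thunk((-2 * -1), ∅)} | St=[thunk :: if0 :: subL(2)]]
[16] [T=v | E={x↦thunk(0, {v↦thunk((-2 * -1), ∅)}), v↦thunk((-2 * -1), ∅)} | St=[if0 :: subL(2)]]
[17] [T=(-2 * -1) | E=∅ | St=[if0 :: subL(2)]]
[18] [T=-2 | E=∅ | St=[mulR :: if0 :: subL(2)]]
[19] [T=-1 | E=∅ | St=[mulL(-2) :: if0 :: subL(2)]]
[20] [T=-1 | E={y↦thunk((let v = (-2 * -1) in ((λx. v) 0)), ∅)} | St=[subL(2)]]
→ final value 3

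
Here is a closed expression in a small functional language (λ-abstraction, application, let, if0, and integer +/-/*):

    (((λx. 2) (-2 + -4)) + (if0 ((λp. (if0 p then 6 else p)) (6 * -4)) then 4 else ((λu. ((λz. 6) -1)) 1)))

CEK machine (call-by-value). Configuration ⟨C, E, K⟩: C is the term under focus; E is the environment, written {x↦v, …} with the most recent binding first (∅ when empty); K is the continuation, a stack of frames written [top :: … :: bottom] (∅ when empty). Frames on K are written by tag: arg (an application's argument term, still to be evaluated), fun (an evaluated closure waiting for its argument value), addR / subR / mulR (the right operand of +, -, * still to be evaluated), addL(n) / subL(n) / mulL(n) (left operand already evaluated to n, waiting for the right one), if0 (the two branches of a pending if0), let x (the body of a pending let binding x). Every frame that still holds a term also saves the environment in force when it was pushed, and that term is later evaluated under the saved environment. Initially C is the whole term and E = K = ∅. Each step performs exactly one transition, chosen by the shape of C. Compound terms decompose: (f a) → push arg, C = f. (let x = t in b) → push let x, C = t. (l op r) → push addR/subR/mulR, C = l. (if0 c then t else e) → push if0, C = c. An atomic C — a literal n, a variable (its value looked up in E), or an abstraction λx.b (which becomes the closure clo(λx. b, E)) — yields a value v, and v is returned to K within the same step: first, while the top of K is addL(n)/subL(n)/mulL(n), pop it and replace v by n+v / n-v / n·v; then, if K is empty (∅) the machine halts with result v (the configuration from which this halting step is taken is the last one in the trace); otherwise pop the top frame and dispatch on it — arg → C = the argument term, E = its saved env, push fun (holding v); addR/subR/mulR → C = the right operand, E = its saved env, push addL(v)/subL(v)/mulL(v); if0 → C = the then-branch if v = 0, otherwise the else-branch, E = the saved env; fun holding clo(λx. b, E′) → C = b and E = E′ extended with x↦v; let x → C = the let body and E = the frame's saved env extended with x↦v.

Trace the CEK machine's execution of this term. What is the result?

0. [C=(((λx. 2) (-2 + -4)) + (if0 ((λp. (if0 p then 6 else p)) (6 * -4)) then 4 else ((λu. ((λz. 6) -1)) 1))) | E=∅ | K=∅]
1. [C=((λx. 2) (-2 + -4)) | E=∅ | K=[addR]]
2. [C=(λx. 2) | E=∅ | K=[arg :: addR]]
3. [C=(-2 + -4) | E=∅ | K=[fun :: addR]]
4. [C=-2 | E=∅ | K=[addR :: fun :: addR]]
5. [C=-4 | E=∅ | K=[addL(-2) :: fun :: addR]]
6. [C=2 | E={x↦-6} | K=[addR]]
7. [C=(if0 ((λp. (if0 p then 6 else p)) (6 * -4)) then 4 else ((λu. ((λz. 6) -1)) 1)) | E=∅ | K=[addL(2)]]
8. [C=((λp. (if0 p then 6 else p)) (6 * -4)) | E=∅ | K=[if0 :: addL(2)]]
9. [C=(λp. (if0 p then 6 else p)) | E=∅ | K=[arg :: if0 :: addL(2)]]
10. [C=(6 * -4) | E=∅ | K=[fun :: if0 :: addL(2)]]
11. [C=6 | E=∅ | K=[mulR :: fun :: if0 :: addL(2)]]
12. [C=-4 | E=∅ | K=[mulL(6) :: fun :: if0 :: addL(2)]]
13. [C=(if0 p then 6 else p) | E={p↦-24} | K=[if0 :: addL(2)]]
14. [C=p | E={p↦-24} | K=[if0 :: if0 :: addL(2)]]
15. [C=p | E={p↦-24} | K=[if0 :: addL(2)]]
16. [C=((λu. ((λz. 6) -1)) 1) | E=∅ | K=[addL(2)]]
17. [C=(λu. ((λz. 6) -1)) | E=∅ | K=[arg :: addL(2)]]
18. [C=1 | E=∅ | K=[fun :: addL(2)]]
19. [C=((λz. 6) -1) | E={u↦1} | K=[addL(2)]]
20. [C=(λz. 6) | E={u↦1} | K=[arg :: addL(2)]]
21. [C=-1 | E={u↦1} | K=[fun :: addL(2)]]
22. [C=6 | E={z↦-1, u↦1} | K=[addL(2)]]
→ final value 8

Answer: 8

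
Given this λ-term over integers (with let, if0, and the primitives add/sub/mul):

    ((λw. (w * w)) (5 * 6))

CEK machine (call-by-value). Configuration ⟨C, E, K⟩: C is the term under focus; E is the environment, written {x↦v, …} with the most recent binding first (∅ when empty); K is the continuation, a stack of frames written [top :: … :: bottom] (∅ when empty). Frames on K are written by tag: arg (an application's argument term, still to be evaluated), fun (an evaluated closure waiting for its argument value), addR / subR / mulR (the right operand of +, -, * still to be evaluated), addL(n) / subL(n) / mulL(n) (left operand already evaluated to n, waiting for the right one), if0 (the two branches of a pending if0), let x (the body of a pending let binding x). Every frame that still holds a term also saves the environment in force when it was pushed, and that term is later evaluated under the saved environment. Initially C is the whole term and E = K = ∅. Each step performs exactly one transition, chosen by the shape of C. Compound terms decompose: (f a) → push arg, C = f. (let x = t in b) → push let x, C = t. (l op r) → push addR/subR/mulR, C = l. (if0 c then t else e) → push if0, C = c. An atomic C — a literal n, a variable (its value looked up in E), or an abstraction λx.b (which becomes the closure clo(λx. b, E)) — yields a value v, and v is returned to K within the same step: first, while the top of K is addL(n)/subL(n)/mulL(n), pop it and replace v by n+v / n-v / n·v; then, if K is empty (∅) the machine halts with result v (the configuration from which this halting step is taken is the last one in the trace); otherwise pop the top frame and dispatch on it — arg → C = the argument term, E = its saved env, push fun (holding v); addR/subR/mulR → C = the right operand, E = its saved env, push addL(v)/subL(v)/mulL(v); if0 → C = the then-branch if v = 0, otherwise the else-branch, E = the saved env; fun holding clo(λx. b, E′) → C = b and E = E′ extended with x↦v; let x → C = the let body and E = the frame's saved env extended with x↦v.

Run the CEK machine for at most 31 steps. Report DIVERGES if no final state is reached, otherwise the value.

step 0: <C=((λw. (w * w)) (5 * 6)), E=∅, K=∅>
step 1: <C=(λw. (w * w)), E=∅, K=[arg]>
step 2: <C=(5 * 6), E=∅, K=[fun]>
step 3: <C=5, E=∅, K=[mulR :: fun]>
step 4: <C=6, E=∅, K=[mulL(5) :: fun]>
step 5: <C=(w * w), E={w↦30}, K=∅>
step 6: <C=w, E={w↦30}, K=[mulR]>
step 7: <C=w, E={w↦30}, K=[mulL(30)]>
→ final value 900

Answer: 900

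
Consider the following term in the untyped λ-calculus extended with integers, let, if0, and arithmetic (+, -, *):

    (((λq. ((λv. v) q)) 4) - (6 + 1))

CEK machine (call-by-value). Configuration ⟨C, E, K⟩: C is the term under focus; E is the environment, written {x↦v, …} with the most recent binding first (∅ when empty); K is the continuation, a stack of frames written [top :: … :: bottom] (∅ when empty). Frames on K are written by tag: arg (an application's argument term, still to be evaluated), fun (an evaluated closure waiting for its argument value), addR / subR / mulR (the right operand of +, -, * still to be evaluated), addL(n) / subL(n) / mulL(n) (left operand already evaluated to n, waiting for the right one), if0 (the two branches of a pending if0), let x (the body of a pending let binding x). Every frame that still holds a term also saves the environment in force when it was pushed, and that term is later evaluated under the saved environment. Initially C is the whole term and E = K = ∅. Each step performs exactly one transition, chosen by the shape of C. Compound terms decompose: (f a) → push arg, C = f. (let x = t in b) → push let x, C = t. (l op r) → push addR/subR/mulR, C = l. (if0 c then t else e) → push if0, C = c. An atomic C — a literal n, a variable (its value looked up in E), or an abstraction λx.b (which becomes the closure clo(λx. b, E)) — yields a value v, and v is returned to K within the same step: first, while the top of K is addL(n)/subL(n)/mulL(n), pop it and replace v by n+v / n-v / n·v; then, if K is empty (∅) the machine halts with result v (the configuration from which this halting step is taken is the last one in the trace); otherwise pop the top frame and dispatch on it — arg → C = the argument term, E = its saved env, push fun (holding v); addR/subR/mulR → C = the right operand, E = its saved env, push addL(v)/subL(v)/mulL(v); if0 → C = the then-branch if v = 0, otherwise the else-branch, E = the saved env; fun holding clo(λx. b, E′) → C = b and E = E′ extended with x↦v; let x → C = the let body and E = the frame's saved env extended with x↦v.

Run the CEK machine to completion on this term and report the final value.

Answer: -3

Machine steps:
[0] ⟨C=(((λq. ((λv. v) q)) 4) - (6 + 1)); E=∅; K=∅⟩
[1] ⟨C=((λq. ((λv. v) q)) 4); E=∅; K=[subR]⟩
[2] ⟨C=(λq. ((λv. v) q)); E=∅; K=[arg :: subR]⟩
[3] ⟨C=4; E=∅; K=[fun :: subR]⟩
[4] ⟨C=((λv. v) q); E={q↦4}; K=[subR]⟩
[5] ⟨C=(λv. v); E={q↦4}; K=[arg :: subR]⟩
[6] ⟨C=q; E={q↦4}; K=[fun :: subR]⟩
[7] ⟨C=v; E={v↦4, q↦4}; K=[subR]⟩
[8] ⟨C=(6 + 1); E=∅; K=[subL(4)]⟩
[9] ⟨C=6; E=∅; K=[addR :: subL(4)]⟩
[10] ⟨C=1; E=∅; K=[addL(6) :: subL(4)]⟩
→ final value -3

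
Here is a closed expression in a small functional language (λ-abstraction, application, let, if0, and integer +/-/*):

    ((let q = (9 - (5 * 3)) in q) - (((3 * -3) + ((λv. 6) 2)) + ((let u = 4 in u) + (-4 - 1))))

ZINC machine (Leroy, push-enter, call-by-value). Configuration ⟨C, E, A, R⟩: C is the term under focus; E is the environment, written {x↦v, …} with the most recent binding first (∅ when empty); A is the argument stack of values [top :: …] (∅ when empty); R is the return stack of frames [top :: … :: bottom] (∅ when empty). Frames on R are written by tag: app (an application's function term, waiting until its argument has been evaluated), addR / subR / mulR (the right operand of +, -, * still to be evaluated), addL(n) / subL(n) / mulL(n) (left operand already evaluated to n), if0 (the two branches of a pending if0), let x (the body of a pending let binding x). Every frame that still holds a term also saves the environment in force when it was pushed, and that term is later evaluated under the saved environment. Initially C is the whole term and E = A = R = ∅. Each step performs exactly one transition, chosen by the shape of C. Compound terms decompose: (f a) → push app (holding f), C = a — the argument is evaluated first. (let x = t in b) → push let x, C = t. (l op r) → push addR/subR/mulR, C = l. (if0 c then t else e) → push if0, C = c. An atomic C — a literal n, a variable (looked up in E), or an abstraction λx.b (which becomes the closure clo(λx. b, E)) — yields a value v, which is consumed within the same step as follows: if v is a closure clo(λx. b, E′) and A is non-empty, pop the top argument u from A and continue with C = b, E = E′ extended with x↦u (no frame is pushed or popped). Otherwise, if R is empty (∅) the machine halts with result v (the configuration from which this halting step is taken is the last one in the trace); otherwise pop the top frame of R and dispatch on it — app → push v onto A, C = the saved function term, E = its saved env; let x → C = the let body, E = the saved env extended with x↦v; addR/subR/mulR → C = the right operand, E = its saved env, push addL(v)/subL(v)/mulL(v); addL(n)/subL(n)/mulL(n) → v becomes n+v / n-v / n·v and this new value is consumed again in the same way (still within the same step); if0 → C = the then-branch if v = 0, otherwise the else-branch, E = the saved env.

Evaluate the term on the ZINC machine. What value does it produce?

0. <C=((let q = (9 - (5 * 3)) in q) - (((3 * -3) + ((λv. 6) 2)) + ((let u = 4 in u) + (-4 - 1)))), E=∅, A=∅, R=∅>
1. <C=(let q = (9 - (5 * 3)) in q), E=∅, A=∅, R=[subR]>
2. <C=(9 - (5 * 3)), E=∅, A=∅, R=[let q :: subR]>
3. <C=9, E=∅, A=∅, R=[subR :: let q :: subR]>
4. <C=(5 * 3), E=∅, A=∅, R=[subL(9) :: let q :: subR]>
5. <C=5, E=∅, A=∅, R=[mulR :: subL(9) :: let q :: subR]>
6. <C=3, E=∅, A=∅, R=[mulL(5) :: subL(9) :: let q :: subR]>
7. <C=q, E={q↦-6}, A=∅, R=[subR]>
8. <C=(((3 * -3) + ((λv. 6) 2)) + ((let u = 4 in u) + (-4 - 1))), E=∅, A=∅, R=[subL(-6)]>
9. <C=((3 * -3) + ((λv. 6) 2)), E=∅, A=∅, R=[addR :: subL(-6)]>
10. <C=(3 * -3), E=∅, A=∅, R=[addR :: addR :: subL(-6)]>
11. <C=3, E=∅, A=∅, R=[mulR :: addR :: addR :: subL(-6)]>
12. <C=-3, E=∅, A=∅, R=[mulL(3) :: addR :: addR :: subL(-6)]>
13. <C=((λv. 6) 2), E=∅, A=∅, R=[addL(-9) :: addR :: subL(-6)]>
14. <C=2, E=∅, A=∅, R=[app :: addL(-9) :: addR :: subL(-6)]>
15. <C=(λv. 6), E=∅, A=[2], R=[addL(-9) :: addR :: subL(-6)]>
16. <C=6, E={v↦2}, A=∅, R=[addL(-9) :: addR :: subL(-6)]>
17. <C=((let u = 4 in u) + (-4 - 1)), E=∅, A=∅, R=[addL(-3) :: subL(-6)]>
18. <C=(let u = 4 in u), E=∅, A=∅, R=[addR :: addL(-3) :: subL(-6)]>
19. <C=4, E=∅, A=∅, R=[let u :: addR :: addL(-3) :: subL(-6)]>
20. <C=u, E={u↦4}, A=∅, R=[addR :: addL(-3) :: subL(-6)]>
21. <C=(-4 - 1), E=∅, A=∅, R=[addL(4) :: addL(-3) :: subL(-6)]>
22. <C=-4, E=∅, A=∅, R=[subR :: addL(4) :: addL(-3) :: subL(-6)]>
23. <C=1, E=∅, A=∅, R=[subL(-4) :: addL(4) :: addL(-3) :: subL(-6)]>
→ final value -2

Answer: -2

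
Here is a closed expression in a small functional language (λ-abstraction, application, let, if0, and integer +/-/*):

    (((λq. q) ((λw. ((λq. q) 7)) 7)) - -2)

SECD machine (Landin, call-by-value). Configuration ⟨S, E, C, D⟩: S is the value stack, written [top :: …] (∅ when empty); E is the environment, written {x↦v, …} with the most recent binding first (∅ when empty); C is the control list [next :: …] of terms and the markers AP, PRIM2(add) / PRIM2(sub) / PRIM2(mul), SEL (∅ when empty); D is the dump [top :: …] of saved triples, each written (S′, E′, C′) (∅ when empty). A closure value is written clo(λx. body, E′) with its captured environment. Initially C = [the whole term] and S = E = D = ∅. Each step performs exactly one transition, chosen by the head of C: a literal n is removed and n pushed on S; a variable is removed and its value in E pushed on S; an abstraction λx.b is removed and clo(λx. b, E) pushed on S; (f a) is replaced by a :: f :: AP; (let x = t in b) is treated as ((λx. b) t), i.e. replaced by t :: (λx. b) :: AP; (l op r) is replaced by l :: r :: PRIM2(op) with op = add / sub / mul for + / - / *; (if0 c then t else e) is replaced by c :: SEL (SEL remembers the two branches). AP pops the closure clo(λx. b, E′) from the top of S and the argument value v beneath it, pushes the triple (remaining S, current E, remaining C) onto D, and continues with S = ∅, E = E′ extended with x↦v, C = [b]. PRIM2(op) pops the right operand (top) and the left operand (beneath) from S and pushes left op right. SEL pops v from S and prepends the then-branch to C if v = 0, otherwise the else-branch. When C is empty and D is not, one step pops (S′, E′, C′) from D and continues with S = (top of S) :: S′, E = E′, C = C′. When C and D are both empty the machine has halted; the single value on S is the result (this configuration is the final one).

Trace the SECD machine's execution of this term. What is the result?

0. ⟨S=∅; E=∅; C=[(((λq. q) ((λw. ((λq. q) 7)) 7)) - -2)]; D=∅⟩
1. ⟨S=∅; E=∅; C=[((λq. q) ((λw. ((λq. q) 7)) 7)) :: -2 :: PRIM2(sub)]; D=∅⟩
2. ⟨S=∅; E=∅; C=[((λw. ((λq. q) 7)) 7) :: (λq. q) :: AP :: -2 :: PRIM2(sub)]; D=∅⟩
3. ⟨S=∅; E=∅; C=[7 :: (λw. ((λq. q) 7)) :: AP :: (λq. q) :: AP :: -2 :: PRIM2(sub)]; D=∅⟩
4. ⟨S=[7]; E=∅; C=[(λw. ((λq. q) 7)) :: AP :: (λq. q) :: AP :: -2 :: PRIM2(sub)]; D=∅⟩
5. ⟨S=[clo(λw. ((λq. q) 7), ∅) :: 7]; E=∅; C=[AP :: (λq. q) :: AP :: -2 :: PRIM2(sub)]; D=∅⟩
6. ⟨S=∅; E={w↦7}; C=[((λq. q) 7)]; D=[(∅, ∅, [(λq. q) :: AP :: -2 :: PRIM2(sub)])]⟩
7. ⟨S=∅; E={w↦7}; C=[7 :: (λq. q) :: AP]; D=[(∅, ∅, [(λq. q) :: AP :: -2 :: PRIM2(sub)])]⟩
8. ⟨S=[7]; E={w↦7}; C=[(λq. q) :: AP]; D=[(∅, ∅, [(λq. q) :: AP :: -2 :: PRIM2(sub)])]⟩
9. ⟨S=[clo(λq. q, {w↦7}) :: 7]; E={w↦7}; C=[AP]; D=[(∅, ∅, [(λq. q) :: AP :: -2 :: PRIM2(sub)])]⟩
10. ⟨S=∅; E={q↦7, w↦7}; C=[q]; D=[(∅, {w↦7}, ∅) :: (∅, ∅, [(λq. q) :: AP :: -2 :: PRIM2(sub)])]⟩
11. ⟨S=[7]; E={q↦7, w↦7}; C=∅; D=[(∅, {w↦7}, ∅) :: (∅, ∅, [(λq. q) :: AP :: -2 :: PRIM2(sub)])]⟩
12. ⟨S=[7]; E={w↦7}; C=∅; D=[(∅, ∅, [(λq. q) :: AP :: -2 :: PRIM2(sub)])]⟩
13. ⟨S=[7]; E=∅; C=[(λq. q) :: AP :: -2 :: PRIM2(sub)]; D=∅⟩
14. ⟨S=[clo(λq. q, ∅) :: 7]; E=∅; C=[AP :: -2 :: PRIM2(sub)]; D=∅⟩
15. ⟨S=∅; E={q↦7}; C=[q]; D=[(∅, ∅, [-2 :: PRIM2(sub)])]⟩
16. ⟨S=[7]; E={q↦7}; C=∅; D=[(∅, ∅, [-2 :: PRIM2(sub)])]⟩
17. ⟨S=[7]; E=∅; C=[-2 :: PRIM2(sub)]; D=∅⟩
18. ⟨S=[-2 :: 7]; E=∅; C=[PRIM2(sub)]; D=∅⟩
19. ⟨S=[9]; E=∅; C=∅; D=∅⟩
→ final value 9

Answer: 9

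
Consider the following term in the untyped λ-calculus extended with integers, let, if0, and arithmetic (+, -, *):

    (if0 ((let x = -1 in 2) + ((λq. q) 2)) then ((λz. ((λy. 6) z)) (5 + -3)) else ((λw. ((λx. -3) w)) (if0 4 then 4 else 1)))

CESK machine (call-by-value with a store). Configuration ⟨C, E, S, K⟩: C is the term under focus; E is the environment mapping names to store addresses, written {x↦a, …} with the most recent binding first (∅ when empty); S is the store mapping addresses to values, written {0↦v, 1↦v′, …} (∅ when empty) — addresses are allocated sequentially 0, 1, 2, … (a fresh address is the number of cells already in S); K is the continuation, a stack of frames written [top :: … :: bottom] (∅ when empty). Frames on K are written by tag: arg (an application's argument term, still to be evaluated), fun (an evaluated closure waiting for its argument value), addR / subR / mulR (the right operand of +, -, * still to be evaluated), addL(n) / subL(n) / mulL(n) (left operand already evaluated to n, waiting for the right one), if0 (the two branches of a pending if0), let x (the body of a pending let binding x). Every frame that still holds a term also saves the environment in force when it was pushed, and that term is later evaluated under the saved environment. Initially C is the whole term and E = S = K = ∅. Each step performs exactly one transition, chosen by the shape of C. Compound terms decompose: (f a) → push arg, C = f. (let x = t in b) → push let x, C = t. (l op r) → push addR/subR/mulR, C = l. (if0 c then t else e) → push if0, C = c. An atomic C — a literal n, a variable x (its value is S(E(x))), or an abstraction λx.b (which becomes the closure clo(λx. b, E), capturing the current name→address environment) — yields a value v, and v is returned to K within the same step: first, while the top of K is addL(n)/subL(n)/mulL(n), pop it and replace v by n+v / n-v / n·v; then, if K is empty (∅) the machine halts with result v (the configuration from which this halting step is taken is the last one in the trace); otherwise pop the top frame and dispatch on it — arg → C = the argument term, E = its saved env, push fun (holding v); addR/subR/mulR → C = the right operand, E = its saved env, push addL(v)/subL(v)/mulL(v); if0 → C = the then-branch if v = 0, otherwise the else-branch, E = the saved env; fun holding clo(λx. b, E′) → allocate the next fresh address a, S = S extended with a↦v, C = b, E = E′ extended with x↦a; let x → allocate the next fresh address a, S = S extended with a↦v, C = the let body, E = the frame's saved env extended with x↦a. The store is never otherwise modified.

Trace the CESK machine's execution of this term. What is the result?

0. [C=(if0 ((let x = -1 in 2) + ((λq. q) 2)) then ((λz. ((λy. 6) z)) (5 + -3)) else ((λw. ((λx. -3) w)) (if0 4 then 4 else 1))) | E=∅ | S=∅ | K=∅]
1. [C=((let x = -1 in 2) + ((λq. q) 2)) | E=∅ | S=∅ | K=[if0]]
2. [C=(let x = -1 in 2) | E=∅ | S=∅ | K=[addR :: if0]]
3. [C=-1 | E=∅ | S=∅ | K=[let x :: addR :: if0]]
4. [C=2 | E={x↦0} | S={0↦-1} | K=[addR :: if0]]
5. [C=((λq. q) 2) | E=∅ | S={0↦-1} | K=[addL(2) :: if0]]
6. [C=(λq. q) | E=∅ | S={0↦-1} | K=[arg :: addL(2) :: if0]]
7. [C=2 | E=∅ | S={0↦-1} | K=[fun :: addL(2) :: if0]]
8. [C=q | E={q↦1} | S={0↦-1, 1↦2} | K=[addL(2) :: if0]]
9. [C=((λw. ((λx. -3) w)) (if0 4 then 4 else 1)) | E=∅ | S={0↦-1, 1↦2} | K=∅]
10. [C=(λw. ((λx. -3) w)) | E=∅ | S={0↦-1, 1↦2} | K=[arg]]
11. [C=(if0 4 then 4 else 1) | E=∅ | S={0↦-1, 1↦2} | K=[fun]]
12. [C=4 | E=∅ | S={0↦-1, 1↦2} | K=[if0 :: fun]]
13. [C=1 | E=∅ | S={0↦-1, 1↦2} | K=[fun]]
14. [C=((λx. -3) w) | E={w↦2} | S={0↦-1, 1↦2, 2↦1} | K=∅]
15. [C=(λx. -3) | E={w↦2} | S={0↦-1, 1↦2, 2↦1} | K=[arg]]
16. [C=w | E={w↦2} | S={0↦-1, 1↦2, 2↦1} | K=[fun]]
17. [C=-3 | E={x↦3, w↦2} | S={0↦-1, 1↦2, 2↦1, 3↦1} | K=∅]
→ final value -3

Answer: -3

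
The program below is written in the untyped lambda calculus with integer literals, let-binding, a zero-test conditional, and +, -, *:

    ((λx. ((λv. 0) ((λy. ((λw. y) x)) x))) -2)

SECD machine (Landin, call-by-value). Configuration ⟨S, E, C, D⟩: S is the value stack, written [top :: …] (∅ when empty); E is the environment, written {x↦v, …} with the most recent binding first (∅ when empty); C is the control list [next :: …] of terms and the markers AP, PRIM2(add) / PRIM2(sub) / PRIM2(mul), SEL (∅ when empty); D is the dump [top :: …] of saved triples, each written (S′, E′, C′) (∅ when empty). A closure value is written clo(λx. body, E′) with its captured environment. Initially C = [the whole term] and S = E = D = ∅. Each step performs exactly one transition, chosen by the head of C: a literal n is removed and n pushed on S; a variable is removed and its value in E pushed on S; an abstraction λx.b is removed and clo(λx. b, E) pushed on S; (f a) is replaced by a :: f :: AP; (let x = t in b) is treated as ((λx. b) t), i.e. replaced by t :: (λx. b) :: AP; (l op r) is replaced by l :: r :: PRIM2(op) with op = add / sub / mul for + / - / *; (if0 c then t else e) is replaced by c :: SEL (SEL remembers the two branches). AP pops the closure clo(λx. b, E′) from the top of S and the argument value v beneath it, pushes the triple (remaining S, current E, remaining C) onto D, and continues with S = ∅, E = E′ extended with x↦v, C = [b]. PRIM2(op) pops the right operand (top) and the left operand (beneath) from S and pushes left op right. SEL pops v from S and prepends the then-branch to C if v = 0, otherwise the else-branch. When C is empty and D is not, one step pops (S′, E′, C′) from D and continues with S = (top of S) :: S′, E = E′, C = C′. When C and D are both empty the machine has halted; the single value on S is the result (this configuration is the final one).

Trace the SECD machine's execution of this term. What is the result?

Answer: 0

Execution trace:
0. <S=∅, E=∅, C=[((λx. ((λv. 0) ((λy. ((λw. y) x)) x))) -2)], D=∅>
1. <S=∅, E=∅, C=[-2 :: (λx. ((λv. 0) ((λy. ((λw. y) x)) x))) :: AP], D=∅>
2. <S=[-2], E=∅, C=[(λx. ((λv. 0) ((λy. ((λw. y) x)) x))) :: AP], D=∅>
3. <S=[clo(λx. ((λv. 0) ((λy. ((λw. y) x)) x)), ∅) :: -2], E=∅, C=[AP], D=∅>
4. <S=∅, E={x↦-2}, C=[((λv. 0) ((λy. ((λw. y) x)) x))], D=[(∅, ∅, ∅)]>
5. <S=∅, E={x↦-2}, C=[((λy. ((λw. y) x)) x) :: (λv. 0) :: AP], D=[(∅, ∅, ∅)]>
6. <S=∅, E={x↦-2}, C=[x :: (λy. ((λw. y) x)) :: AP :: (λv. 0) :: AP], D=[(∅, ∅, ∅)]>
7. <S=[-2], E={x↦-2}, C=[(λy. ((λw. y) x)) :: AP :: (λv. 0) :: AP], D=[(∅, ∅, ∅)]>
8. <S=[clo(λy. ((λw. y) x), {x↦-2}) :: -2], E={x↦-2}, C=[AP :: (λv. 0) :: AP], D=[(∅, ∅, ∅)]>
9. <S=∅, E={y↦-2, x↦-2}, C=[((λw. y) x)], D=[(∅, {x↦-2}, [(λv. 0) :: AP]) :: (∅, ∅, ∅)]>
10. <S=∅, E={y↦-2, x↦-2}, C=[x :: (λw. y) :: AP], D=[(∅, {x↦-2}, [(λv. 0) :: AP]) :: (∅, ∅, ∅)]>
11. <S=[-2], E={y↦-2, x↦-2}, C=[(λw. y) :: AP], D=[(∅, {x↦-2}, [(λv. 0) :: AP]) :: (∅, ∅, ∅)]>
12. <S=[clo(λw. y, {y↦-2, x↦-2}) :: -2], E={y↦-2, x↦-2}, C=[AP], D=[(∅, {x↦-2}, [(λv. 0) :: AP]) :: (∅, ∅, ∅)]>
13. <S=∅, E={w↦-2, y↦-2, x↦-2}, C=[y], D=[(∅, {y↦-2, x↦-2}, ∅) :: (∅, {x↦-2}, [(λv. 0) :: AP]) :: (∅, ∅, ∅)]>
14. <S=[-2], E={w↦-2, y↦-2, x↦-2}, C=∅, D=[(∅, {y↦-2, x↦-2}, ∅) :: (∅, {x↦-2}, [(λv. 0) :: AP]) :: (∅, ∅, ∅)]>
15. <S=[-2], E={y↦-2, x↦-2}, C=∅, D=[(∅, {x↦-2}, [(λv. 0) :: AP]) :: (∅, ∅, ∅)]>
16. <S=[-2], E={x↦-2}, C=[(λv. 0) :: AP], D=[(∅, ∅, ∅)]>
17. <S=[clo(λv. 0, {x↦-2}) :: -2], E={x↦-2}, C=[AP], D=[(∅, ∅, ∅)]>
18. <S=∅, E={v↦-2, x↦-2}, C=[0], D=[(∅, {x↦-2}, ∅) :: (∅, ∅, ∅)]>
19. <S=[0], E={v↦-2, x↦-2}, C=∅, D=[(∅, {x↦-2}, ∅) :: (∅, ∅, ∅)]>
20. <S=[0], E={x↦-2}, C=∅, D=[(∅, ∅, ∅)]>
21. <S=[0], E=∅, C=∅, D=∅>
→ final value 0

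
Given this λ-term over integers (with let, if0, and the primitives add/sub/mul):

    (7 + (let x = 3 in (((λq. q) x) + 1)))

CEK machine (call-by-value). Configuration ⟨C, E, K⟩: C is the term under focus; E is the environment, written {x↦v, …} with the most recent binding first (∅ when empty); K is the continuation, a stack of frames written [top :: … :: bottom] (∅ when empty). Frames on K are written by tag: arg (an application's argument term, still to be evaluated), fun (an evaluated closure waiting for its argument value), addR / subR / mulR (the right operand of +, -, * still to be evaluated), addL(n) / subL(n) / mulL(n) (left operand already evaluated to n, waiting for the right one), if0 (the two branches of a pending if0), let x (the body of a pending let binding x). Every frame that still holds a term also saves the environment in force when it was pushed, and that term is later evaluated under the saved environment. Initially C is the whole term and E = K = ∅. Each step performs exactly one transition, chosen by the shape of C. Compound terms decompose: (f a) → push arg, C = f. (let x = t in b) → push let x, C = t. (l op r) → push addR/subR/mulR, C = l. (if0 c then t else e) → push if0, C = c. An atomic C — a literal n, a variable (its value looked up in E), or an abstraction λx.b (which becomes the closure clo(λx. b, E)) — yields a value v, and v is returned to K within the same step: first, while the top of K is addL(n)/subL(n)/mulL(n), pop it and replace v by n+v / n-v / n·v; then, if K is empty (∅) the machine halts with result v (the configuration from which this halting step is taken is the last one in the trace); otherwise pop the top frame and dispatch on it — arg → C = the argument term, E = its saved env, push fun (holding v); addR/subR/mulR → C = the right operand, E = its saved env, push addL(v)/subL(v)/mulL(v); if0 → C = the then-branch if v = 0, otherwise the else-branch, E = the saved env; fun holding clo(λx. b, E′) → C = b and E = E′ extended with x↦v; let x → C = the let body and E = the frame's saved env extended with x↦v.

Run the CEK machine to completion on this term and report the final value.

step 0: <C=(7 + (let x = 3 in (((λq. q) x) + 1))), E=∅, K=∅>
step 1: <C=7, E=∅, K=[addR]>
step 2: <C=(let x = 3 in (((λq. q) x) + 1)), E=∅, K=[addL(7)]>
step 3: <C=3, E=∅, K=[let x :: addL(7)]>
step 4: <C=(((λq. q) x) + 1), E={x↦3}, K=[addL(7)]>
step 5: <C=((λq. q) x), E={x↦3}, K=[addR :: addL(7)]>
step 6: <C=(λq. q), E={x↦3}, K=[arg :: addR :: addL(7)]>
step 7: <C=x, E={x↦3}, K=[fun :: addR :: addL(7)]>
step 8: <C=q, E={q↦3, x↦3}, K=[addR :: addL(7)]>
step 9: <C=1, E={x↦3}, K=[addL(3) :: addL(7)]>
→ final value 11

Answer: 11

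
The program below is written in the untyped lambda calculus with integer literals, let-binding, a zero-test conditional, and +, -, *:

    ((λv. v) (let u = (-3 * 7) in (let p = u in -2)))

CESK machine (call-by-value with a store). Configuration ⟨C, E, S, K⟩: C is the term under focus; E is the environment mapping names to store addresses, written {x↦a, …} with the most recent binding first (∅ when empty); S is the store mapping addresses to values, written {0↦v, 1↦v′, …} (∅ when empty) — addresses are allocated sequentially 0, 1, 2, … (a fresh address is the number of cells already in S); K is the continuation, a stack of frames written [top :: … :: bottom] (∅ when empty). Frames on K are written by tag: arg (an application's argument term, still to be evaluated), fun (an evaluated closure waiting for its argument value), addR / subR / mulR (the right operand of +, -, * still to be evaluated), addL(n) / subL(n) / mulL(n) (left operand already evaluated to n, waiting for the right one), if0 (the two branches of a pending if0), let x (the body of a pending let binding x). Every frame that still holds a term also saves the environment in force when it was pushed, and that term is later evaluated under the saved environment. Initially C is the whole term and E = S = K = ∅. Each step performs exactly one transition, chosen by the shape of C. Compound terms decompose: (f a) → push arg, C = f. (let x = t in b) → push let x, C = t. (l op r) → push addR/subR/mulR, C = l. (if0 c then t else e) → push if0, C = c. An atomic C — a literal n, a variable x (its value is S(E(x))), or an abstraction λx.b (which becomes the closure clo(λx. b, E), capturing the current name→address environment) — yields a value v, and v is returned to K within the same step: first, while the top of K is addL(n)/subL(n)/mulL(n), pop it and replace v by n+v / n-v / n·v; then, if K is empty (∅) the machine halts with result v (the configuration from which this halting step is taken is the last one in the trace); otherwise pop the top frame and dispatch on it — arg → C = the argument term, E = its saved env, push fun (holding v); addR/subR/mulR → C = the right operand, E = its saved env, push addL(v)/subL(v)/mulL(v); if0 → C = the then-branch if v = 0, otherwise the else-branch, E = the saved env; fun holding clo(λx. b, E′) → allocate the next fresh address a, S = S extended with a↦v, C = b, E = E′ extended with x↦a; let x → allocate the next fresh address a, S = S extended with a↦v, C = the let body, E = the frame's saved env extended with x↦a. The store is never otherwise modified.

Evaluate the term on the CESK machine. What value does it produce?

t=0: ⟨C=((λv. v) (let u = (-3 * 7) in (let p = u in -2))); E=∅; S=∅; K=∅⟩
t=1: ⟨C=(λv. v); E=∅; S=∅; K=[arg]⟩
t=2: ⟨C=(let u = (-3 * 7) in (let p = u in -2)); E=∅; S=∅; K=[fun]⟩
t=3: ⟨C=(-3 * 7); E=∅; S=∅; K=[let u :: fun]⟩
t=4: ⟨C=-3; E=∅; S=∅; K=[mulR :: let u :: fun]⟩
t=5: ⟨C=7; E=∅; S=∅; K=[mulL(-3) :: let u :: fun]⟩
t=6: ⟨C=(let p = u in -2); E={u↦0}; S={0↦-21}; K=[fun]⟩
t=7: ⟨C=u; E={u↦0}; S={0↦-21}; K=[let p :: fun]⟩
t=8: ⟨C=-2; E={p↦1, u↦0}; S={0↦-21, 1↦-21}; K=[fun]⟩
t=9: ⟨C=v; E={v↦2}; S={0↦-21, 1↦-21, 2↦-2}; K=∅⟩
→ final value -2

Answer: -2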